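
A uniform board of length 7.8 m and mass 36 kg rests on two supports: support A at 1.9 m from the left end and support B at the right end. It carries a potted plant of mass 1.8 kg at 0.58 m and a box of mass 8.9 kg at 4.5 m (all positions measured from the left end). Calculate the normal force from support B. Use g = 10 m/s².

R_B ≈ 157 N

Taking torques about support A:
Beam weight: 36 × 10 = 360 N down at 3.9 m → arm 2 m, τ = 360 × 2 = 720 N·m clockwise.
Potted plant: 1.8 × 10 = 18 N down at 0.58 m → arm 1.32 m, τ = 18 × 1.32 = 23.76 N·m counterclockwise.
Box: 8.9 × 10 = 89 N down at 4.5 m → arm 2.6 m, τ = 89 × 2.6 = 231.4 N·m clockwise.
Net load moment about support A = 927.6 N·m clockwise.
Reaction R at support B is upward at 7.8 m, arm 5.9 m → moment R × 5.9 counterclockwise.
For rotational equilibrium, R × 5.9 = 927.6, so R = 157 N.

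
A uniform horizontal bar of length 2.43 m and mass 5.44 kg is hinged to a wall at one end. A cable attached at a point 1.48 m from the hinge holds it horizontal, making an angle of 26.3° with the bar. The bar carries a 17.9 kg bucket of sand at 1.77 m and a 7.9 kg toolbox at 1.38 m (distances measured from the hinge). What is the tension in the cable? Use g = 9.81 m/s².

T ≈ 736 N

Take moments about the hinge.
Beam weight: 5.44 × 9.81 = 53.37 N down at 1.215 m → arm 1.215 m, τ = 53.37 × 1.215 = 64.84 N·m clockwise.
Bucket of sand: 17.9 × 9.81 = 175.6 N down at 1.77 m → arm 1.77 m, τ = 175.6 × 1.77 = 310.8 N·m clockwise.
Toolbox: 7.9 × 9.81 = 77.5 N down at 1.38 m → arm 1.38 m, τ = 77.5 × 1.38 = 106.9 N·m clockwise.
Total clockwise load moment = 482.5 N·m.
The cable tension T acts at 1.48 m; only its component perpendicular to the bar, T sinθ, produces torque. sin 26.3° = 0.4431.
Setting net torque to zero: T × 1.48 × 0.4431 = 482.5 → T = 482.5 / 0.6558 = 736 N.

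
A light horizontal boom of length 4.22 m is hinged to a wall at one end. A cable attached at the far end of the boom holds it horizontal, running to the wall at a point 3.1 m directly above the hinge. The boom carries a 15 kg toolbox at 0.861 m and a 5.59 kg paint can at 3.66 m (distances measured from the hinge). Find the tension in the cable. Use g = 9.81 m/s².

Taking torques about the hinge:
Toolbox: 15 × 9.81 = 147.2 N down at 0.861 m → arm 0.861 m, τ = 147.2 × 0.861 = 126.7 N·m clockwise.
Paint can: 5.59 × 9.81 = 54.84 N down at 3.66 m → arm 3.66 m, τ = 54.84 × 3.66 = 200.7 N·m clockwise.
Total clockwise load moment = 327.4 N·m.
The cable tension T acts at 4.22 m; only its component perpendicular to the boom, T sinθ, produces torque. sinθ = h/√(h²+d²) = 3.1/√(3.1²+4.22²) = 0.592.
Setting net torque to zero: T × 4.22 × 0.592 = 327.4 → T = 327.4 / 2.498 = 131 N.

T ≈ 131 N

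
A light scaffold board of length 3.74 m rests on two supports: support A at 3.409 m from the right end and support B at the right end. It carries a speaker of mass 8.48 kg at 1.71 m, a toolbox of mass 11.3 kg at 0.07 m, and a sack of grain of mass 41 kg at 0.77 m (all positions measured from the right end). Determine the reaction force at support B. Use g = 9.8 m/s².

Take moments about support A.
Speaker: 8.48 × 9.8 = 83.1 N down at 1.71 m → arm 1.699 m, τ = 83.1 × 1.699 = 141.2 N·m clockwise.
Toolbox: 11.3 × 9.8 = 110.7 N down at 0.07 m → arm 3.339 m, τ = 110.7 × 3.339 = 369.6 N·m clockwise.
Sack of grain: 41 × 9.8 = 401.8 N down at 0.77 m → arm 2.639 m, τ = 401.8 × 2.639 = 1060 N·m clockwise.
Net load moment about support A = 1571 N·m clockwise.
Reaction R at support B is upward at 0 m, arm 3.409 m → moment R × 3.409 counterclockwise.
Setting net torque to zero: R × 3.409 = 1571 → R = 461 N.

R_B ≈ 461 N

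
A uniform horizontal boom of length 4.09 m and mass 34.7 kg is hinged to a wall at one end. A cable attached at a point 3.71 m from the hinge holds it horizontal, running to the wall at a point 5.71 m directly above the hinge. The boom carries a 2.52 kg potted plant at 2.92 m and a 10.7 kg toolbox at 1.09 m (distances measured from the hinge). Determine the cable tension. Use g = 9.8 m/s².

Take moments about the hinge.
Beam weight: 34.7 × 9.8 = 340.1 N down at 2.045 m → arm 2.045 m, τ = 340.1 × 2.045 = 695.5 N·m clockwise.
Potted plant: 2.52 × 9.8 = 24.7 N down at 2.92 m → arm 2.92 m, τ = 24.7 × 2.92 = 72.12 N·m clockwise.
Toolbox: 10.7 × 9.8 = 104.9 N down at 1.09 m → arm 1.09 m, τ = 104.9 × 1.09 = 114.3 N·m clockwise.
Total clockwise load moment = 881.9 N·m.
The cable tension T acts at 3.71 m; only its component perpendicular to the boom, T sinθ, produces torque. sinθ = h/√(h²+d²) = 5.71/√(5.71²+3.71²) = 0.8385.
For rotational equilibrium, T × 3.71 × 0.8385 = 881.9, so T = 881.9 / 3.111 = 283 N.

T ≈ 283 N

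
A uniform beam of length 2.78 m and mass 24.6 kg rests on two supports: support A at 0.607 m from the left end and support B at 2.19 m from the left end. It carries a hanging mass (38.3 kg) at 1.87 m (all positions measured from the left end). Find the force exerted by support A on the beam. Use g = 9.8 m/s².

Choose support B as the axis so its reaction then has zero moment arm.
Beam weight: 24.6 × 9.8 = 241.1 N down at 1.39 m → arm 0.8 m, τ = 241.1 × 0.8 = 192.9 N·m counterclockwise.
Hanging mass: 38.3 × 9.8 = 375.3 N down at 1.87 m → arm 0.32 m, τ = 375.3 × 0.32 = 120.1 N·m counterclockwise.
Net load moment about support B = 313 N·m counterclockwise.
Reaction R at support A is upward at 0.607 m, arm 1.583 m → moment R × 1.583 clockwise.
Balancing moments: R × 1.583 = 313, giving R = 198 N.

R_A ≈ 198 N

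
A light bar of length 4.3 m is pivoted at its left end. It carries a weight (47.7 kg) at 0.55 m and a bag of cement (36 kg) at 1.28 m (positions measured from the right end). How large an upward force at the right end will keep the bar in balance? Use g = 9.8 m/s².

Sum moments about the left end (the unknown pivot reaction has zero arm there).
Weight: 47.7 × 9.8 = 467.5 N down at 0.55 m → arm 3.75 m, τ = 467.5 × 3.75 = 1753 N·m clockwise.
Bag of cement: 36 × 9.8 = 352.8 N down at 1.28 m → arm 3.02 m, τ = 352.8 × 3.02 = 1065 N·m clockwise.
Net moment of the loads = 2818 N·m clockwise.
The upward force F acts at the right end, arm 4.3 m, giving F × 4.3 counterclockwise.
Setting net torque to zero: F × 4.3 = 2818 → F = 2818 / 4.3 = 655 N.

F ≈ 655 N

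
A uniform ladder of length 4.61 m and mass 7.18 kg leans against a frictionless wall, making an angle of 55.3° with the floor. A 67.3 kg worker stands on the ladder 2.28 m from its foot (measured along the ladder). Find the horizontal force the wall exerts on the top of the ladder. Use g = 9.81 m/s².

About the foot of the ladder:
Ladder weight 7.18×9.81 = 70.44 N acts at 2.305 m along the ladder; its horizontal arm is 2.305·cos55.3° = 1.312 m → τ = 92.42 N·m clockwise.
Worker: 67.3×9.81 = 660.2 N at 2.28 m → arm 1.298 m → τ = 856.9 N·m clockwise.
Wall normal N acts horizontally at the top; its moment arm is the height L sinθ = 4.61·sin55.3° = 3.79 m, counterclockwise.
Setting net torque to zero: N × 3.79 = 949.3 → N = 250 N.

N_wall ≈ 250 N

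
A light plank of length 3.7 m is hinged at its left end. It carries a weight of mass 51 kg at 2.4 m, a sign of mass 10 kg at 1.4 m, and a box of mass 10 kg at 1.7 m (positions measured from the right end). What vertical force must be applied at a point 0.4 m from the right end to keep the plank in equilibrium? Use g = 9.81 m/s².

About the left end:
Weight: 51 × 9.81 = 500.3 N down at 2.4 m → arm 1.3 m, τ = 500.3 × 1.3 = 650.4 N·m clockwise.
Sign: 10 × 9.81 = 98.1 N down at 1.4 m → arm 2.3 m, τ = 98.1 × 2.3 = 225.6 N·m clockwise.
Box: 10 × 9.81 = 98.1 N down at 1.7 m → arm 2 m, τ = 98.1 × 2 = 196.2 N·m clockwise.
Net moment of the loads = 1072 N·m clockwise.
The upward force F acts at a point 0.4 m from the right end, arm 3.3 m, giving F × 3.3 counterclockwise.
Balancing moments: F × 3.3 = 1072, giving F = 1072 / 3.3 = 325 N.

F ≈ 325 N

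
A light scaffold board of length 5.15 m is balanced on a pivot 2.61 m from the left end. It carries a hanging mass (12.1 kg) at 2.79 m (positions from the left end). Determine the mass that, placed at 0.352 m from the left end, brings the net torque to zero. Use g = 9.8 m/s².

Choose the pivot (at 2.61 m from the left end) as the axis so the support reaction has zero arm there.
Hanging mass: 12.1 × 9.8 = 118.6 N down at 2.79 m → arm 0.18 m, τ = 118.6 × 0.18 = 21.35 N·m clockwise.
Net moment of known loads = 21.35 N·m clockwise.
An unknown mass m at 0.352 m has arm 2.258 m; its moment is m·g·2.258 counterclockwise.
Balancing moments: m × 9.8 × 2.258 = 21.35, giving m = 21.35 / (9.8 × 2.258) = 0.965 kg.

m ≈ 0.965 kg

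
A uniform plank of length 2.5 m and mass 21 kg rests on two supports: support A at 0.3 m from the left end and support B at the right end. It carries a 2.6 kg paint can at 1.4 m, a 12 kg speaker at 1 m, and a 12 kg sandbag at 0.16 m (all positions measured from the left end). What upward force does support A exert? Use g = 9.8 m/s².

R_A ≈ 335 N

Taking torques about support B:
Beam weight: 21 × 9.8 = 205.8 N down at 1.25 m → arm 1.25 m, τ = 205.8 × 1.25 = 257.2 N·m counterclockwise.
Paint can: 2.6 × 9.8 = 25.48 N down at 1.4 m → arm 1.1 m, τ = 25.48 × 1.1 = 28.03 N·m counterclockwise.
Speaker: 12 × 9.8 = 117.6 N down at 1 m → arm 1.5 m, τ = 117.6 × 1.5 = 176.4 N·m counterclockwise.
Sandbag: 12 × 9.8 = 117.6 N down at 0.16 m → arm 2.34 m, τ = 117.6 × 2.34 = 275.2 N·m counterclockwise.
Net load moment about support B = 736.8 N·m counterclockwise.
Reaction R at support A is upward at 0.3 m, arm 2.2 m → moment R × 2.2 clockwise.
Στ = 0 ⇒ R × 2.2 = 736.8 ⇒ R = 335 N.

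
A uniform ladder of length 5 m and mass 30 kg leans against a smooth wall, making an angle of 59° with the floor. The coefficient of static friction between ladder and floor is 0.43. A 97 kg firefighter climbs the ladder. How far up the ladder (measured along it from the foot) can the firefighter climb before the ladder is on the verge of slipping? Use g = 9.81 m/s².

d ≈ 3.91 m

About the foot of the ladder:
Ladder weight 30×9.81 = 294.3 N acts at 2.5 m along the ladder; its horizontal arm is 2.5·cos59° = 1.288 m → τ = 379.1 N·m clockwise.
Firefighter weight 97×9.81 = 951.6 N at distance d → arm d·cos59° → τ = 951.6·d·0.515 clockwise.
Wall normal N at the top has arm L sinθ = 4.286 m counterclockwise, so Στ = 0 gives N·4.286 = 379.1 + 490.1·d.
ΣFy = 0 ⇒ N_floor = 1246 N, so the maximum friction is μ_s·N_floor = 0.43×1246 = 535.8 N. ΣFx = 0 ⇒ N_wall = f, so at the slipping point N = 535.8 N.
Substituting: 535.8×4.286 = 379.1 + 490.1·d ⇒ d = (2296 − 379.1) / 490.1 = 3.91 m.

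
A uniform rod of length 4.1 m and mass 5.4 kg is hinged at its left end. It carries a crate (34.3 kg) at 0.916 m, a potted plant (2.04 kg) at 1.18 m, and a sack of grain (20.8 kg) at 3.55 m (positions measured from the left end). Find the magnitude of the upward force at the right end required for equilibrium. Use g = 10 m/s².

F ≈ 290 N

About the left end:
Beam weight: 5.4 × 10 = 54 N down at 2.05 m → arm 2.05 m, τ = 54 × 2.05 = 110.7 N·m clockwise.
Crate: 34.3 × 10 = 343 N down at 0.916 m → arm 0.916 m, τ = 343 × 0.916 = 314.2 N·m clockwise.
Potted plant: 2.04 × 10 = 20.4 N down at 1.18 m → arm 1.18 m, τ = 20.4 × 1.18 = 24.07 N·m clockwise.
Sack of grain: 20.8 × 10 = 208 N down at 3.55 m → arm 3.55 m, τ = 208 × 3.55 = 738.4 N·m clockwise.
Net moment of the loads = 1187 N·m clockwise.
The upward force F acts at the right end, arm 4.1 m, giving F × 4.1 counterclockwise.
Balancing moments: F × 4.1 = 1187, giving F = 1187 / 4.1 = 290 N.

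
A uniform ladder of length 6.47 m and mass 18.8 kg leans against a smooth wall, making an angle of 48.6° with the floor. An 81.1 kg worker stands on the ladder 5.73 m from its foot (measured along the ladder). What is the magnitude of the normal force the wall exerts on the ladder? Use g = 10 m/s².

Sum moments about the foot of the ladder (the floor normal and friction both act there and drop out).
Ladder weight 18.8×10 = 188 N acts at 3.235 m along the ladder; its horizontal arm is 3.235·cos48.6° = 2.139 m → τ = 402.1 N·m clockwise.
Worker: 81.1×10 = 811 N at 5.73 m → arm 3.789 m → τ = 3073 N·m clockwise.
Wall normal N acts horizontally at the top; its moment arm is the height L sinθ = 6.47·sin48.6° = 4.853 m, counterclockwise.
Balancing moments: N × 4.853 = 3475, giving N = 716 N.

N_wall ≈ 716 N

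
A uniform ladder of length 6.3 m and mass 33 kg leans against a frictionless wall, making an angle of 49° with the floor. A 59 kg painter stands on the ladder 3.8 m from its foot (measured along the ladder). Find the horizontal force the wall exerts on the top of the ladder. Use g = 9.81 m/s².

N_wall ≈ 444 N

About the foot of the ladder:
Ladder weight 33×9.81 = 323.7 N acts at 3.15 m along the ladder; its horizontal arm is 3.15·cos49° = 2.067 m → τ = 669.1 N·m clockwise.
Painter: 59×9.81 = 578.8 N at 3.8 m → arm 2.493 m → τ = 1443 N·m clockwise.
Wall normal N acts horizontally at the top; its moment arm is the height L sinθ = 6.3·sin49° = 4.755 m, counterclockwise.
Balancing moments: N × 4.755 = 2112, giving N = 444 N.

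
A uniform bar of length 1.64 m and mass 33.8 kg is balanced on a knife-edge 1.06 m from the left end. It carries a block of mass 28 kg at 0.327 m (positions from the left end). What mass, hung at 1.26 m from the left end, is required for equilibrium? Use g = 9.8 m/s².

Take moments about the knife-edge (at 1.06 m from the left end).
Beam weight: 33.8 × 9.8 = 331.2 N down at 0.82 m → arm 0.24 m, τ = 331.2 × 0.24 = 79.49 N·m counterclockwise.
Block: 28 × 9.8 = 274.4 N down at 0.327 m → arm 0.733 m, τ = 274.4 × 0.733 = 201.1 N·m counterclockwise.
Net moment of known loads = 280.6 N·m counterclockwise.
An unknown mass m at 1.26 m has arm 0.2 m; its moment is m·g·0.2 clockwise.
Setting net torque to zero: m × 9.8 × 0.2 = 280.6 → m = 280.6 / (9.8 × 0.2) = 143 kg.

m ≈ 143 kg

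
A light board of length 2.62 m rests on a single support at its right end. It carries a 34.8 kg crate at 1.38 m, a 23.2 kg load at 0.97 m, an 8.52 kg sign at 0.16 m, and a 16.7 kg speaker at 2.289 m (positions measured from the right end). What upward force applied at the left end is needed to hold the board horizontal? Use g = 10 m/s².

Choose the right end as the axis so the unknown pivot reaction has zero arm there.
Crate: 34.8 × 10 = 348 N down at 1.38 m → arm 1.38 m, τ = 348 × 1.38 = 480.2 N·m counterclockwise.
Load: 23.2 × 10 = 232 N down at 0.97 m → arm 0.97 m, τ = 232 × 0.97 = 225 N·m counterclockwise.
Sign: 8.52 × 10 = 85.2 N down at 0.16 m → arm 0.16 m, τ = 85.2 × 0.16 = 13.63 N·m counterclockwise.
Speaker: 16.7 × 10 = 167 N down at 2.289 m → arm 2.289 m, τ = 167 × 2.289 = 382.3 N·m counterclockwise.
Net moment of the loads = 1101 N·m counterclockwise.
The upward force F acts at the left end, arm 2.62 m, giving F × 2.62 clockwise.
Στ = 0 ⇒ F × 2.62 = 1101 ⇒ F = 1101 / 2.62 = 420 N.

F ≈ 420 N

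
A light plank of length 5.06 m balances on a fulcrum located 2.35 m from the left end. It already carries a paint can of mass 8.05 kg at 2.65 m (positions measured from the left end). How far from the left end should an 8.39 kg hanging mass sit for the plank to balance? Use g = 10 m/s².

x ≈ 2.06 m from the left end

Choose the fulcrum (at 2.35 m from the left end) as the axis so the support reaction has zero arm there.
Paint can: 8.05 × 10 = 80.5 N down at 2.65 m → arm 0.3 m, τ = 80.5 × 0.3 = 24.15 N·m clockwise.
Net moment of existing loads = 24.15 N·m clockwise.
The hanging mass weighs 8.39 × 10 = 83.9 N and must supply an equal counterclockwise moment, so its lever arm about the fulcrum is 24.15 / 83.9 = 0.288 m.
That puts it at 2.35 − 0.288 = 2.06 m from the left end.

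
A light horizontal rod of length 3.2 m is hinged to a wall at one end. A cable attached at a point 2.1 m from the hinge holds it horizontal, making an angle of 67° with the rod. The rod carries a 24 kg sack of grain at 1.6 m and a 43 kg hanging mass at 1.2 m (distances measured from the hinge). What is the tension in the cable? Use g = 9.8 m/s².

Sum moments about the hinge (the unknown hinge reaction has zero arm there).
Sack of grain: 24 × 9.8 = 235.2 N down at 1.6 m → arm 1.6 m, τ = 235.2 × 1.6 = 376.3 N·m clockwise.
Hanging mass: 43 × 9.8 = 421.4 N down at 1.2 m → arm 1.2 m, τ = 421.4 × 1.2 = 505.7 N·m clockwise.
Total clockwise load moment = 882 N·m.
The cable tension T acts at 2.1 m; only its component perpendicular to the rod, T sinθ, produces torque. sin 67° = 0.9205.
Setting net torque to zero: T × 2.1 × 0.9205 = 882 → T = 882 / 1.933 = 456 N.

T ≈ 456 N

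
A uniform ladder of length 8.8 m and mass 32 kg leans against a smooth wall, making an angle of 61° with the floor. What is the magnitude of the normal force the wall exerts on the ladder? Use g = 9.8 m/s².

N_wall ≈ 86.9 N

Taking torques about the foot of the ladder:
Ladder weight 32×9.8 = 313.6 N acts at 4.4 m along the ladder; its horizontal arm is 4.4·cos61° = 2.133 m → τ = 668.9 N·m clockwise.
Wall normal N acts horizontally at the top; its moment arm is the height L sinθ = 8.8·sin61° = 7.697 m, counterclockwise.
For rotational equilibrium, N × 7.697 = 668.9, so N = 86.9 N.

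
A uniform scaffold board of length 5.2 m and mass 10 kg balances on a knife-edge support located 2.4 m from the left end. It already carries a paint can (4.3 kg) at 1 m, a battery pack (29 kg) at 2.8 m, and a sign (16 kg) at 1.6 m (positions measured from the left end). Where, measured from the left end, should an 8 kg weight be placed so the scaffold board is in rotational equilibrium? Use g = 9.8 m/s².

Take moments about the knife-edge support (at 2.4 m from the left end).
Beam weight: 10 × 9.8 = 98 N down at 2.6 m → arm 0.2 m, τ = 98 × 0.2 = 19.6 N·m clockwise.
Paint can: 4.3 × 9.8 = 42.14 N down at 1 m → arm 1.4 m, τ = 42.14 × 1.4 = 59 N·m counterclockwise.
Battery pack: 29 × 9.8 = 284.2 N down at 2.8 m → arm 0.4 m, τ = 284.2 × 0.4 = 113.7 N·m clockwise.
Sign: 16 × 9.8 = 156.8 N down at 1.6 m → arm 0.8 m, τ = 156.8 × 0.8 = 125.4 N·m counterclockwise.
Net moment of existing loads = 51.1 N·m counterclockwise.
The weight weighs 8 × 9.8 = 78.4 N and must supply an equal clockwise moment, so its lever arm about the knife-edge support is 51.1 / 78.4 = 0.652 m.
That puts it at 2.4 + 0.652 = 3.05 m from the left end.

x ≈ 3.05 m from the left end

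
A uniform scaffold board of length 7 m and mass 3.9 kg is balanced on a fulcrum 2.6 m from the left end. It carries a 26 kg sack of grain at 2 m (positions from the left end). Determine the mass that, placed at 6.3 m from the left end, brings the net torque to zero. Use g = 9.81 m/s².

Choose the fulcrum (at 2.6 m from the left end) as the axis so the support reaction has zero arm there.
Beam weight: 3.9 × 9.81 = 38.26 N down at 3.5 m → arm 0.9 m, τ = 38.26 × 0.9 = 34.43 N·m clockwise.
Sack of grain: 26 × 9.81 = 255.1 N down at 2 m → arm 0.6 m, τ = 255.1 × 0.6 = 153.1 N·m counterclockwise.
Net moment of known loads = 118.7 N·m counterclockwise.
An unknown mass m at 6.3 m has arm 3.7 m; its moment is m·g·3.7 clockwise.
For rotational equilibrium, m × 9.81 × 3.7 = 118.7, so m = 118.7 / (9.81 × 3.7) = 3.27 kg.

m ≈ 3.27 kg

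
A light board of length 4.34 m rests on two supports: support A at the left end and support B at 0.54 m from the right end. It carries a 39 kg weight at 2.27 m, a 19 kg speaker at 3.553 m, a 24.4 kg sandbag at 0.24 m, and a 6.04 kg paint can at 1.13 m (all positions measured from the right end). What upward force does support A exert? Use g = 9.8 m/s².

Sum moments about support B (its reaction then has zero moment arm).
Weight: 39 × 9.8 = 382.2 N down at 2.27 m → arm 1.73 m, τ = 382.2 × 1.73 = 661.2 N·m counterclockwise.
Speaker: 19 × 9.8 = 186.2 N down at 3.553 m → arm 3.013 m, τ = 186.2 × 3.013 = 561 N·m counterclockwise.
Sandbag: 24.4 × 9.8 = 239.1 N down at 0.24 m → arm 0.3 m, τ = 239.1 × 0.3 = 71.73 N·m clockwise.
Paint can: 6.04 × 9.8 = 59.19 N down at 1.13 m → arm 0.59 m, τ = 59.19 × 0.59 = 34.92 N·m counterclockwise.
Net load moment about support B = 1185 N·m counterclockwise.
Reaction R at support A is upward at 4.34 m, arm 3.8 m → moment R × 3.8 clockwise.
Balancing moments: R × 3.8 = 1185, giving R = 312 N.

R_A ≈ 312 N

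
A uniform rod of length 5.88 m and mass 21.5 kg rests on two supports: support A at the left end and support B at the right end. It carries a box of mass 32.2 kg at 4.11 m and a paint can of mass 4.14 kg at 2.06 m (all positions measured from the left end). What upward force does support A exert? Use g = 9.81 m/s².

R_A ≈ 227 N

Sum moments about support B (its reaction then has zero moment arm).
Beam weight: 21.5 × 9.81 = 210.9 N down at 2.94 m → arm 2.94 m, τ = 210.9 × 2.94 = 620 N·m counterclockwise.
Box: 32.2 × 9.81 = 315.9 N down at 4.11 m → arm 1.77 m, τ = 315.9 × 1.77 = 559.1 N·m counterclockwise.
Paint can: 4.14 × 9.81 = 40.61 N down at 2.06 m → arm 3.82 m, τ = 40.61 × 3.82 = 155.1 N·m counterclockwise.
Net load moment about support B = 1334 N·m counterclockwise.
Reaction R at support A is upward at 0 m, arm 5.88 m → moment R × 5.88 clockwise.
Στ = 0 ⇒ R × 5.88 = 1334 ⇒ R = 227 N.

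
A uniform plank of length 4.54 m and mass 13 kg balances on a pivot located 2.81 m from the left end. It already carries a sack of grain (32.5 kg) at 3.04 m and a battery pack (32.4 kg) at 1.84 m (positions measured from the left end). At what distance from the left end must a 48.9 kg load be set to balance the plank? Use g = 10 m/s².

x ≈ 3.44 m from the left end

Taking torques about the pivot (at 2.81 m from the left end):
Beam weight: 13 × 10 = 130 N down at 2.27 m → arm 0.54 m, τ = 130 × 0.54 = 70.2 N·m counterclockwise.
Sack of grain: 32.5 × 10 = 325 N down at 3.04 m → arm 0.23 m, τ = 325 × 0.23 = 74.75 N·m clockwise.
Battery pack: 32.4 × 10 = 324 N down at 1.84 m → arm 0.97 m, τ = 324 × 0.97 = 314.3 N·m counterclockwise.
Net moment of existing loads = 309.8 N·m counterclockwise.
The load weighs 48.9 × 10 = 489 N and must supply an equal clockwise moment, so its lever arm about the pivot is 309.8 / 489 = 0.634 m.
That puts it at 2.81 + 0.634 = 3.44 m from the left end.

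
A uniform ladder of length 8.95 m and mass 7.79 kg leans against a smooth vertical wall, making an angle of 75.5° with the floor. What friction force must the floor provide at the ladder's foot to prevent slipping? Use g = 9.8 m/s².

About the foot of the ladder:
Ladder weight 7.79×9.8 = 76.34 N acts at 4.475 m along the ladder; its horizontal arm is 4.475·cos75.5° = 1.12 m → τ = 85.5 N·m clockwise.
Wall normal N acts horizontally at the top; its moment arm is the height L sinθ = 8.95·sin75.5° = 8.665 m, counterclockwise.
Στ = 0 ⇒ N × 8.665 = 85.5 ⇒ N = 9.87 N.
ΣFx = 0: friction at the foot balances the wall's push, so f = N_wall = 9.87 N.

f ≈ 9.87 N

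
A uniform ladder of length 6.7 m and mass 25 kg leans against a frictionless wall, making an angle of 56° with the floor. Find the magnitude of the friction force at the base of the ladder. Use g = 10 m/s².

Sum moments about the foot of the ladder (the floor normal and friction both act there and drop out).
Ladder weight 25×10 = 250 N acts at 3.35 m along the ladder; its horizontal arm is 3.35·cos56° = 1.873 m → τ = 468.2 N·m clockwise.
Wall normal N acts horizontally at the top; its moment arm is the height L sinθ = 6.7·sin56° = 5.555 m, counterclockwise.
Setting net torque to zero: N × 5.555 = 468.2 → N = 84.3 N.
ΣFx = 0: friction at the foot balances the wall's push, so f = N_wall = 84.3 N.

f ≈ 84.3 N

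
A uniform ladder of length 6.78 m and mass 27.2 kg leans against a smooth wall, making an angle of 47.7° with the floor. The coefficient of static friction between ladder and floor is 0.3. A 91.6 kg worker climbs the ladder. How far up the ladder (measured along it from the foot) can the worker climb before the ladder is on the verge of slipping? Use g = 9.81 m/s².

d ≈ 1.89 m

About the foot of the ladder:
Ladder weight 27.2×9.81 = 266.8 N acts at 3.39 m along the ladder; its horizontal arm is 3.39·cos47.7° = 2.282 m → τ = 608.8 N·m clockwise.
Worker weight 91.6×9.81 = 898.6 N at distance d → arm d·cos47.7° → τ = 898.6·d·0.673 clockwise.
Wall normal N at the top has arm L sinθ = 5.015 m counterclockwise, so Στ = 0 gives N·5.015 = 608.8 + 604.8·d.
ΣFy = 0 ⇒ N_floor = 1165 N, so the maximum friction is μ_s·N_floor = 0.3×1165 = 349.5 N. ΣFx = 0 ⇒ N_wall = f, so at the slipping point N = 349.5 N.
Substituting: 349.5×5.015 = 608.8 + 604.8·d ⇒ d = (1753 − 608.8) / 604.8 = 1.89 m.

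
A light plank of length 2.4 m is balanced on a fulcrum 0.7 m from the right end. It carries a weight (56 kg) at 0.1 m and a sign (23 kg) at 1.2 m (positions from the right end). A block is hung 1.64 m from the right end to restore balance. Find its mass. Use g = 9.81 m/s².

m ≈ 23.5 kg

About the fulcrum (at 0.7 m from the right end):
Weight: 56 × 9.81 = 549.4 N down at 0.1 m → arm 0.6 m, τ = 549.4 × 0.6 = 329.6 N·m clockwise.
Sign: 23 × 9.81 = 225.6 N down at 1.2 m → arm 0.5 m, τ = 225.6 × 0.5 = 112.8 N·m counterclockwise.
Net moment of known loads = 216.8 N·m clockwise.
An unknown mass m at 1.64 m has arm 0.94 m; its moment is m·g·0.94 counterclockwise.
Στ = 0 ⇒ m × 9.81 × 0.94 = 216.8 ⇒ m = 216.8 / (9.81 × 0.94) = 23.5 kg.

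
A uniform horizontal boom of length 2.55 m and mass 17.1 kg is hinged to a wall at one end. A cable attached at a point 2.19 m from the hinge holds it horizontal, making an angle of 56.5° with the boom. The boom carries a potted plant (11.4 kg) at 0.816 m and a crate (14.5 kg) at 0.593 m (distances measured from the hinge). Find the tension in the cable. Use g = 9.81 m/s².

Sum moments about the hinge (the unknown hinge reaction has zero arm there).
Beam weight: 17.1 × 9.81 = 167.8 N down at 1.275 m → arm 1.275 m, τ = 167.8 × 1.275 = 213.9 N·m clockwise.
Potted plant: 11.4 × 9.81 = 111.8 N down at 0.816 m → arm 0.816 m, τ = 111.8 × 0.816 = 91.23 N·m clockwise.
Crate: 14.5 × 9.81 = 142.2 N down at 0.593 m → arm 0.593 m, τ = 142.2 × 0.593 = 84.32 N·m clockwise.
Total clockwise load moment = 389.4 N·m.
The cable tension T acts at 2.19 m; only its component perpendicular to the boom, T sinθ, produces torque. sin 56.5° = 0.8339.
Balancing moments: T × 2.19 × 0.8339 = 389.4, giving T = 389.4 / 1.826 = 213 N.

T ≈ 213 N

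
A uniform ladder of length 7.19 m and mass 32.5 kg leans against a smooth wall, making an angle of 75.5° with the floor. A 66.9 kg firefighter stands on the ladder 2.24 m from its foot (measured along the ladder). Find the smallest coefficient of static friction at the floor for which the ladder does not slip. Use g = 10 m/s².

Take moments about the foot of the ladder.
Ladder weight 32.5×10 = 325 N acts at 3.595 m along the ladder; its horizontal arm is 3.595·cos75.5° = 0.9001 m → τ = 292.5 N·m clockwise.
Firefighter: 66.9×10 = 669 N at 2.24 m → arm 0.5609 m → τ = 375.2 N·m clockwise.
Wall normal N acts horizontally at the top; its moment arm is the height L sinθ = 7.19·sin75.5° = 6.961 m, counterclockwise.
Στ = 0 ⇒ N × 6.961 = 667.7 ⇒ N = 95.92 N.
ΣFx = 0 ⇒ f = N_wall = 95.92 N. ΣFy = 0 ⇒ N_floor = 994 N.
μ_min = f / N_floor = 95.92 / 994 = 0.0965.

μ_min ≈ 0.0965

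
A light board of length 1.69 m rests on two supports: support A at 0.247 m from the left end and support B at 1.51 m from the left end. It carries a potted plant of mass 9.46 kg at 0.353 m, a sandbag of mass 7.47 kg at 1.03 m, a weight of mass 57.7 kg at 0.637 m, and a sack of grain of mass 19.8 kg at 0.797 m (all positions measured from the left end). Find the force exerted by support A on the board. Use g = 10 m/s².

Sum moments about support B (its reaction then has zero moment arm).
Potted plant: 9.46 × 10 = 94.6 N down at 0.353 m → arm 1.157 m, τ = 94.6 × 1.157 = 109.5 N·m counterclockwise.
Sandbag: 7.47 × 10 = 74.7 N down at 1.03 m → arm 0.48 m, τ = 74.7 × 0.48 = 35.86 N·m counterclockwise.
Weight: 57.7 × 10 = 577 N down at 0.637 m → arm 0.873 m, τ = 577 × 0.873 = 503.7 N·m counterclockwise.
Sack of grain: 19.8 × 10 = 198 N down at 0.797 m → arm 0.713 m, τ = 198 × 0.713 = 141.2 N·m counterclockwise.
Net load moment about support B = 790.3 N·m counterclockwise.
Reaction R at support A is upward at 0.247 m, arm 1.263 m → moment R × 1.263 clockwise.
Balancing moments: R × 1.263 = 790.3, giving R = 626 N.

R_A ≈ 626 N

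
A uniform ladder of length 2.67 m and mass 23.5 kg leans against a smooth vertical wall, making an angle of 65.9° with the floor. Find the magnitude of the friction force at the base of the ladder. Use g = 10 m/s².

Choose the foot of the ladder as the axis so the floor normal and friction both act there and drop out.
Ladder weight 23.5×10 = 235 N acts at 1.335 m along the ladder; its horizontal arm is 1.335·cos65.9° = 0.5451 m → τ = 128.1 N·m clockwise.
Wall normal N acts horizontally at the top; its moment arm is the height L sinθ = 2.67·sin65.9° = 2.437 m, counterclockwise.
For rotational equilibrium, N × 2.437 = 128.1, so N = 52.6 N.
ΣFx = 0: friction at the foot balances the wall's push, so f = N_wall = 52.6 N.

f ≈ 52.6 N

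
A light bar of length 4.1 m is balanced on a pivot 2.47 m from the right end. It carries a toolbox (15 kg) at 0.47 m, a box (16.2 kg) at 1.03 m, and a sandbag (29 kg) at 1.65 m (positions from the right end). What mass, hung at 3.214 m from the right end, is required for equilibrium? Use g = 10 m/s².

m ≈ 104 kg

Choose the pivot (at 2.47 m from the right end) as the axis so the support reaction has zero arm there.
Toolbox: 15 × 10 = 150 N down at 0.47 m → arm 2 m, τ = 150 × 2 = 300 N·m clockwise.
Box: 16.2 × 10 = 162 N down at 1.03 m → arm 1.44 m, τ = 162 × 1.44 = 233.3 N·m clockwise.
Sandbag: 29 × 10 = 290 N down at 1.65 m → arm 0.82 m, τ = 290 × 0.82 = 237.8 N·m clockwise.
Net moment of known loads = 771.1 N·m clockwise.
An unknown mass m at 3.214 m has arm 0.744 m; its moment is m·g·0.744 counterclockwise.
Balancing moments: m × 10 × 0.744 = 771.1, giving m = 771.1 / (10 × 0.744) = 104 kg.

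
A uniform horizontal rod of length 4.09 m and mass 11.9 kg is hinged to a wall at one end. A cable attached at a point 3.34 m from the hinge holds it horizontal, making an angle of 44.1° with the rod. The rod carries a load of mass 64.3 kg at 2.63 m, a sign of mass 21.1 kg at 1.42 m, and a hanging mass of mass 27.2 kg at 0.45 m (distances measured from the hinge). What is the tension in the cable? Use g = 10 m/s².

Take moments about the hinge.
Beam weight: 11.9 × 10 = 119 N down at 2.045 m → arm 2.045 m, τ = 119 × 2.045 = 243.4 N·m clockwise.
Load: 64.3 × 10 = 643 N down at 2.63 m → arm 2.63 m, τ = 643 × 2.63 = 1691 N·m clockwise.
Sign: 21.1 × 10 = 211 N down at 1.42 m → arm 1.42 m, τ = 211 × 1.42 = 299.6 N·m clockwise.
Hanging mass: 27.2 × 10 = 272 N down at 0.45 m → arm 0.45 m, τ = 272 × 0.45 = 122.4 N·m clockwise.
Total clockwise load moment = 2356 N·m.
The cable tension T acts at 3.34 m; only its component perpendicular to the rod, T sinθ, produces torque. sin 44.1° = 0.6959.
Balancing moments: T × 3.34 × 0.6959 = 2356, giving T = 2356 / 2.324 = 1010 N.

T ≈ 1010 N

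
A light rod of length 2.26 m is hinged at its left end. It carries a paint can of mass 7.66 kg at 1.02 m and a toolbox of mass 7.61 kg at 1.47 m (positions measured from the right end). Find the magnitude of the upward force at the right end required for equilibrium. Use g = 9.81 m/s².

Sum moments about the left end (the unknown pivot reaction has zero arm there).
Paint can: 7.66 × 9.81 = 75.14 N down at 1.02 m → arm 1.24 m, τ = 75.14 × 1.24 = 93.17 N·m clockwise.
Toolbox: 7.61 × 9.81 = 74.65 N down at 1.47 m → arm 0.79 m, τ = 74.65 × 0.79 = 58.97 N·m clockwise.
Net moment of the loads = 152.1 N·m clockwise.
The upward force F acts at the right end, arm 2.26 m, giving F × 2.26 counterclockwise.
Στ = 0 ⇒ F × 2.26 = 152.1 ⇒ F = 152.1 / 2.26 = 67.3 N.

F ≈ 67.3 N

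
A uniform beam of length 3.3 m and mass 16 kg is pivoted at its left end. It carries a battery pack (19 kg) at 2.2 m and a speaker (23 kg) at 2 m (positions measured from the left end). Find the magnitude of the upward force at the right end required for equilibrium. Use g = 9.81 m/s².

Sum moments about the left end (the unknown pivot reaction has zero arm there).
Beam weight: 16 × 9.81 = 157 N down at 1.65 m → arm 1.65 m, τ = 157 × 1.65 = 259.1 N·m clockwise.
Battery pack: 19 × 9.81 = 186.4 N down at 2.2 m → arm 2.2 m, τ = 186.4 × 2.2 = 410.1 N·m clockwise.
Speaker: 23 × 9.81 = 225.6 N down at 2 m → arm 2 m, τ = 225.6 × 2 = 451.2 N·m clockwise.
Net moment of the loads = 1120 N·m clockwise.
The upward force F acts at the right end, arm 3.3 m, giving F × 3.3 counterclockwise.
Balancing moments: F × 3.3 = 1120, giving F = 1120 / 3.3 = 339 N.

F ≈ 339 N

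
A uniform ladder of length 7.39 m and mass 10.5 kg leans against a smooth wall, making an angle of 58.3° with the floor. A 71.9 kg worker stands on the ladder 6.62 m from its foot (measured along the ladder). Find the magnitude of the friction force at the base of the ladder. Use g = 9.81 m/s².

Choose the foot of the ladder as the axis so the floor normal and friction both act there and drop out.
Ladder weight 10.5×9.81 = 103 N acts at 3.695 m along the ladder; its horizontal arm is 3.695·cos58.3° = 1.942 m → τ = 200 N·m clockwise.
Worker: 71.9×9.81 = 705.3 N at 6.62 m → arm 3.479 m → τ = 2454 N·m clockwise.
Wall normal N acts horizontally at the top; its moment arm is the height L sinθ = 7.39·sin58.3° = 6.287 m, counterclockwise.
For rotational equilibrium, N × 6.287 = 2654, so N = 422 N.
ΣFx = 0: friction at the foot balances the wall's push, so f = N_wall = 422 N.

f ≈ 422 N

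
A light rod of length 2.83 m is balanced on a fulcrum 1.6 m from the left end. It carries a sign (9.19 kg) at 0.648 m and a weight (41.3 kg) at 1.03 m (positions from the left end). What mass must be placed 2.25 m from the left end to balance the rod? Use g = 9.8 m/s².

m ≈ 49.7 kg

Take moments about the fulcrum (at 1.6 m from the left end).
Sign: 9.19 × 9.8 = 90.06 N down at 0.648 m → arm 0.952 m, τ = 90.06 × 0.952 = 85.74 N·m counterclockwise.
Weight: 41.3 × 9.8 = 404.7 N down at 1.03 m → arm 0.57 m, τ = 404.7 × 0.57 = 230.7 N·m counterclockwise.
Net moment of known loads = 316.4 N·m counterclockwise.
An unknown mass m at 2.25 m has arm 0.65 m; its moment is m·g·0.65 clockwise.
Στ = 0 ⇒ m × 9.8 × 0.65 = 316.4 ⇒ m = 316.4 / (9.8 × 0.65) = 49.7 kg.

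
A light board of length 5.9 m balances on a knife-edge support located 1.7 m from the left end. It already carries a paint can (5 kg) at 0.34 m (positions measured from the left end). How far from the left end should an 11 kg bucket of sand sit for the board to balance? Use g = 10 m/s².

x ≈ 2.32 m from the left end

Taking torques about the knife-edge support (at 1.7 m from the left end):
Paint can: 5 × 10 = 50 N down at 0.34 m → arm 1.36 m, τ = 50 × 1.36 = 68 N·m counterclockwise.
Net moment of existing loads = 68 N·m counterclockwise.
The bucket of sand weighs 11 × 10 = 110 N and must supply an equal clockwise moment, so its lever arm about the knife-edge support is 68 / 110 = 0.618 m.
That puts it at 1.7 + 0.618 = 2.32 m from the left end.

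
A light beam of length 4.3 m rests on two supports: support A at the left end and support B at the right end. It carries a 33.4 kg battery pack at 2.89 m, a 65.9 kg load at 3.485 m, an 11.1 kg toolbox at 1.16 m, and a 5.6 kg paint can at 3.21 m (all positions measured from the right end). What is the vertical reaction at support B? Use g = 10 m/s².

R_B ≈ 330 N

Choose support A as the axis so its reaction then has zero moment arm.
Battery pack: 33.4 × 10 = 334 N down at 2.89 m → arm 1.41 m, τ = 334 × 1.41 = 470.9 N·m clockwise.
Load: 65.9 × 10 = 659 N down at 3.485 m → arm 0.815 m, τ = 659 × 0.815 = 537.1 N·m clockwise.
Toolbox: 11.1 × 10 = 111 N down at 1.16 m → arm 3.14 m, τ = 111 × 3.14 = 348.5 N·m clockwise.
Paint can: 5.6 × 10 = 56 N down at 3.21 m → arm 1.09 m, τ = 56 × 1.09 = 61.04 N·m clockwise.
Net load moment about support A = 1418 N·m clockwise.
Reaction R at support B is upward at 0 m, arm 4.3 m → moment R × 4.3 counterclockwise.
Setting net torque to zero: R × 4.3 = 1418 → R = 330 N.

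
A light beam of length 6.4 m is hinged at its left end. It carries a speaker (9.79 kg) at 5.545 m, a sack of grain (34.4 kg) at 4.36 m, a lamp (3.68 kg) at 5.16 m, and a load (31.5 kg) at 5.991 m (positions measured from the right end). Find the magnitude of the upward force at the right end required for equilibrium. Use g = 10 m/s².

Taking torques about the left end:
Speaker: 9.79 × 10 = 97.9 N down at 5.545 m → arm 0.855 m, τ = 97.9 × 0.855 = 83.7 N·m clockwise.
Sack of grain: 34.4 × 10 = 344 N down at 4.36 m → arm 2.04 m, τ = 344 × 2.04 = 701.8 N·m clockwise.
Lamp: 3.68 × 10 = 36.8 N down at 5.16 m → arm 1.24 m, τ = 36.8 × 1.24 = 45.63 N·m clockwise.
Load: 31.5 × 10 = 315 N down at 5.991 m → arm 0.409 m, τ = 315 × 0.409 = 128.8 N·m clockwise.
Net moment of the loads = 959.9 N·m clockwise.
The upward force F acts at the right end, arm 6.4 m, giving F × 6.4 counterclockwise.
Στ = 0 ⇒ F × 6.4 = 959.9 ⇒ F = 959.9 / 6.4 = 150 N.

F ≈ 150 N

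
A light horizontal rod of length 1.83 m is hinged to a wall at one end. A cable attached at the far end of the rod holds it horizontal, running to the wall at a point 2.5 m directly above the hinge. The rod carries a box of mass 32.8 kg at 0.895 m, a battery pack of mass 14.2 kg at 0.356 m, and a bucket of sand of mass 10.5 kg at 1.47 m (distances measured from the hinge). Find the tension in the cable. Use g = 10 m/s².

T ≈ 338 N

Taking torques about the hinge:
Box: 32.8 × 10 = 328 N down at 0.895 m → arm 0.895 m, τ = 328 × 0.895 = 293.6 N·m clockwise.
Battery pack: 14.2 × 10 = 142 N down at 0.356 m → arm 0.356 m, τ = 142 × 0.356 = 50.55 N·m clockwise.
Bucket of sand: 10.5 × 10 = 105 N down at 1.47 m → arm 1.47 m, τ = 105 × 1.47 = 154.3 N·m clockwise.
Total clockwise load moment = 498.5 N·m.
The cable tension T acts at 1.83 m; only its component perpendicular to the rod, T sinθ, produces torque. sinθ = h/√(h²+d²) = 2.5/√(2.5²+1.83²) = 0.8069.
Balancing moments: T × 1.83 × 0.8069 = 498.5, giving T = 498.5 / 1.477 = 338 N.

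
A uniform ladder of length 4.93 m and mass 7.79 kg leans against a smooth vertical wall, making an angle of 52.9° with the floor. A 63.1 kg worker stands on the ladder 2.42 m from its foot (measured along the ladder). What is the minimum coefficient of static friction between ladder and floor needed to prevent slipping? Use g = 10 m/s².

Take moments about the foot of the ladder.
Ladder weight 7.79×10 = 77.9 N acts at 2.465 m along the ladder; its horizontal arm is 2.465·cos52.9° = 1.487 m → τ = 115.8 N·m clockwise.
Worker: 63.1×10 = 631 N at 2.42 m → arm 1.46 m → τ = 921.3 N·m clockwise.
Wall normal N acts horizontally at the top; its moment arm is the height L sinθ = 4.93·sin52.9° = 3.932 m, counterclockwise.
Balancing moments: N × 3.932 = 1037, giving N = 263.7 N.
ΣFx = 0 ⇒ f = N_wall = 263.7 N. ΣFy = 0 ⇒ N_floor = 708.9 N.
μ_min = f / N_floor = 263.7 / 708.9 = 0.372.

μ_min ≈ 0.372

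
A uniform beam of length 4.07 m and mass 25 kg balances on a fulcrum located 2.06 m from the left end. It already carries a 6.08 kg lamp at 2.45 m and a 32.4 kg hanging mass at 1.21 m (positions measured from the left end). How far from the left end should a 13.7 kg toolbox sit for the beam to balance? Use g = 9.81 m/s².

x ≈ 3.94 m from the left end

About the fulcrum (at 2.06 m from the left end):
Beam weight: 25 × 9.81 = 245.2 N down at 2.035 m → arm 0.025 m, τ = 245.2 × 0.025 = 6.13 N·m counterclockwise.
Lamp: 6.08 × 9.81 = 59.64 N down at 2.45 m → arm 0.39 m, τ = 59.64 × 0.39 = 23.26 N·m clockwise.
Hanging mass: 32.4 × 9.81 = 317.8 N down at 1.21 m → arm 0.85 m, τ = 317.8 × 0.85 = 270.1 N·m counterclockwise.
Net moment of existing loads = 253 N·m counterclockwise.
The toolbox weighs 13.7 × 9.81 = 134.4 N and must supply an equal clockwise moment, so its lever arm about the fulcrum is 253 / 134.4 = 1.88 m.
That puts it at 2.06 + 1.88 = 3.94 m from the left end.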